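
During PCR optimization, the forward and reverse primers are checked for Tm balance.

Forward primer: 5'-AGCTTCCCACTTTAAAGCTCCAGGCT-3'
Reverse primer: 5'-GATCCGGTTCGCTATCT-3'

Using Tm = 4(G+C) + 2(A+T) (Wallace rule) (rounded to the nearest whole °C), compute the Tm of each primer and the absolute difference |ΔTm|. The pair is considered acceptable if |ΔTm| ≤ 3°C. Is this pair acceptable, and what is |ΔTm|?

|ΔTm| = 26°C; the pair is not acceptable.

Forward: A=6 T=7 G=4 C=9 → Tm = 2·13 + 4·13 = 78°C.
Reverse: A=2 T=6 G=4 C=5 → Tm = 2·8 + 4·9 = 52°C.
|ΔTm| = |78 − 52| = 26°C, > 3°C.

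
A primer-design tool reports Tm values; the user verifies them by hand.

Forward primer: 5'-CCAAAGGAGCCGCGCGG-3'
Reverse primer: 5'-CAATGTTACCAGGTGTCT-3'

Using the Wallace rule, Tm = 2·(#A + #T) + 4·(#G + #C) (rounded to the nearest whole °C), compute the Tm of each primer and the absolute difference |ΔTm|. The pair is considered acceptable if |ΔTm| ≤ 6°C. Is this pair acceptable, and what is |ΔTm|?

|ΔTm| = 8°C; the pair is not acceptable.

Forward: A=4 T=0 G=7 C=6 → Tm = 2·4 + 4·13 = 60°C.
Reverse: A=4 T=6 G=4 C=4 → Tm = 2·10 + 4·8 = 52°C.
|ΔTm| = |60 − 52| = 8°C, > 6°C.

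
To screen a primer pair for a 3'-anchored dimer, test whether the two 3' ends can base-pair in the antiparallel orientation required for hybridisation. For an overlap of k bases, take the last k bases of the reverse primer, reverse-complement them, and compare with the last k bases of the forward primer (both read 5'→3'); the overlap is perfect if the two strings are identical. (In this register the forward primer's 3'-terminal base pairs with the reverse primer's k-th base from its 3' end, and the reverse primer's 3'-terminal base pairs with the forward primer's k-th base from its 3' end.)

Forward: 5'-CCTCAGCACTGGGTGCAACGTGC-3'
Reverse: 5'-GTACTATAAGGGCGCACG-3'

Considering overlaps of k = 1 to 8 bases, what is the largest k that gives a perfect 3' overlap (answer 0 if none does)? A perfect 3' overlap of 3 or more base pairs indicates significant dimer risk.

Last 8 bases (5'→3') — forward …CAACGTGC, reverse …GGCGCACG.
Reverse complement of the reverse primer's last 8 bases: CGTGCGCC; its first k bases are the reverse complement of the reverse primer's last k bases, so a perfect k-base overlap needs the forward primer's last k bases to equal them.
Comparing (forward last k vs required): k=1: C vs C ✓; k=2: GC vs CG ✗; k=3: TGC vs CGT ✗; k=4: GTGC vs CGTG ✗; k=5: CGTGC vs CGTGC ✓; k=6: ACGTGC vs CGTGCG ✗; k=7: AACGTGC vs CGTGCGC ✗; k=8: CAACGTGC vs CGTGCGCC ✗.
Perfect overlaps at k = 1, 5; the largest is 5.

Longest perfect overlap: 5 complementary base pairs; significant dimer risk (threshold 3).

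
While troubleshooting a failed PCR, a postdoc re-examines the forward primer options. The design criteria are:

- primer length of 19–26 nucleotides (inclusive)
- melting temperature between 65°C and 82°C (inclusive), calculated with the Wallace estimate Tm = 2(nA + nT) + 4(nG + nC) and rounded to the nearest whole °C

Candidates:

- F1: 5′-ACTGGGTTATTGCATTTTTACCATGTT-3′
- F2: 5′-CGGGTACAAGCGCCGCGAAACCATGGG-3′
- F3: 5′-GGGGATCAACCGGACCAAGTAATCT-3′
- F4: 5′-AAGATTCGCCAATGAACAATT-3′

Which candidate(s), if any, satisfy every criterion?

F1 (27 nt, A=5 T=13 G=5 C=4): length 27, outside 19–26 ✗; Tm = 2·18 + 4·9 = 72°C ✓ — fails.
F2 (27 nt, A=7 T=2 G=10 C=8): length 27, outside 19–26 ✗; Tm = 2·9 + 4·18 = 90°C, outside 65–82°C ✗ — fails.
F3 (25 nt, A=8 T=4 G=7 C=6): length 25 ✓; Tm = 2·12 + 4·13 = 76°C ✓ — passes.
F4 (21 nt, A=9 T=5 G=3 C=4): length 21 ✓; Tm = 2·14 + 4·7 = 56°C, outside 65–82°C ✗ — fails.

F3 only.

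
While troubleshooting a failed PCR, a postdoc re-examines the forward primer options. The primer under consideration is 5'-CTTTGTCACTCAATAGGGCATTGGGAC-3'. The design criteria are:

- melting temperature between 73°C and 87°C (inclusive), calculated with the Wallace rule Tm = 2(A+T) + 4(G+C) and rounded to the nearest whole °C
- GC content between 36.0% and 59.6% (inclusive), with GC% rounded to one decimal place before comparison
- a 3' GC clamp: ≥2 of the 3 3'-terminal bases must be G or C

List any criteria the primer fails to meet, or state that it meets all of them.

Base counts: A=6, T=8, G=7, C=6 (length 27).
Tm: Tm = 2·14 + 4·13 = 80°C ✓
GC content: GC 13/27 = 48.1% ✓
GC clamp: 3' end GAC has 2 G/C ✓

Meets all criteria.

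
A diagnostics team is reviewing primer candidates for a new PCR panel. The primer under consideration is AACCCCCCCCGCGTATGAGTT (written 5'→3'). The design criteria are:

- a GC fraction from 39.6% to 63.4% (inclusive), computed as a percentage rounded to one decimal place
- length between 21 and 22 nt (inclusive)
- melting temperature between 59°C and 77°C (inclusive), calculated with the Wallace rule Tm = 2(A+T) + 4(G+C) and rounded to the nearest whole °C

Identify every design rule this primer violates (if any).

Base counts: A=4, T=4, G=4, C=9 (length 21).
GC content: GC 13/21 = 61.9% ✓
length: length 21 ✓
Tm: Tm = 2·8 + 4·13 = 68°C ✓

Meets all criteria.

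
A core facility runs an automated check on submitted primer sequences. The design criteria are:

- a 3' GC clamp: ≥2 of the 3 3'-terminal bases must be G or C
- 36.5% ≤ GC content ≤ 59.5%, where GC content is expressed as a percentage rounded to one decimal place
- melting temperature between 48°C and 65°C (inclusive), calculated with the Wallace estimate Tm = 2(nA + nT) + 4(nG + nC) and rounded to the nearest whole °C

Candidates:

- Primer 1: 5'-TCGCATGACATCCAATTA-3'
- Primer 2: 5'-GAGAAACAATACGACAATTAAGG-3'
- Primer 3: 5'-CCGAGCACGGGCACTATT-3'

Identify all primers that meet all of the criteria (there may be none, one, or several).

None of the candidates satisfy all criteria.

Primer 1 (18 nt, A=6 T=5 G=2 C=5): 3' end TTA has 0 G/C, need ≥2 ✗; GC 7/18 = 38.9% ✓; Tm = 2·11 + 4·7 = 50°C ✓ — fails.
Primer 2 (23 nt, A=12 T=3 G=5 C=3): 3' end AGG has 2 G/C ✓; GC 8/23 = 34.8%, outside 36.5–59.5% ✗; Tm = 2·15 + 4·8 = 62°C ✓ — fails.
Primer 3 (18 nt, A=4 T=3 G=5 C=6): 3' end ATT has 0 G/C, need ≥2 ✗; GC 11/18 = 61.1%, outside 36.5–59.5% ✗; Tm = 2·7 + 4·11 = 58°C ✓ — fails.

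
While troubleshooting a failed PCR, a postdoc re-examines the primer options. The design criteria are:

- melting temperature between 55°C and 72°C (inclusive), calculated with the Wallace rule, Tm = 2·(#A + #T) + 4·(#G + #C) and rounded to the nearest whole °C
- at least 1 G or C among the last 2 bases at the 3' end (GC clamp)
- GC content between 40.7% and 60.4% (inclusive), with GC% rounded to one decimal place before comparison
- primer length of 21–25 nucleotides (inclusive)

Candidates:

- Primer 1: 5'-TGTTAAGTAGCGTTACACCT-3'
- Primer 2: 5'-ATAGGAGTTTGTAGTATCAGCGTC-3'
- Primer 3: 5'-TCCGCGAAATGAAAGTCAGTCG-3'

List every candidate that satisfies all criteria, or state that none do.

Primer 1 (20 nt, A=5 T=7 G=4 C=4): Tm = 2·12 + 4·8 = 56°C ✓; 3' end CT has 1 G/C ✓; GC 8/20 = 40.0%, outside 40.7–60.4% ✗; length 20, outside 21–25 ✗ — fails.
Primer 2 (24 nt, A=6 T=8 G=7 C=3): Tm = 2·14 + 4·10 = 68°C ✓; 3' end TC has 1 G/C ✓; GC 10/24 = 41.7% ✓; length 24 ✓ — passes.
Primer 3 (22 nt, A=7 T=4 G=6 C=5): Tm = 2·11 + 4·11 = 66°C ✓; 3' end CG has 2 G/C ✓; GC 11/22 = 50.0% ✓; length 22 ✓ — passes.

Primer 2 and Primer 3.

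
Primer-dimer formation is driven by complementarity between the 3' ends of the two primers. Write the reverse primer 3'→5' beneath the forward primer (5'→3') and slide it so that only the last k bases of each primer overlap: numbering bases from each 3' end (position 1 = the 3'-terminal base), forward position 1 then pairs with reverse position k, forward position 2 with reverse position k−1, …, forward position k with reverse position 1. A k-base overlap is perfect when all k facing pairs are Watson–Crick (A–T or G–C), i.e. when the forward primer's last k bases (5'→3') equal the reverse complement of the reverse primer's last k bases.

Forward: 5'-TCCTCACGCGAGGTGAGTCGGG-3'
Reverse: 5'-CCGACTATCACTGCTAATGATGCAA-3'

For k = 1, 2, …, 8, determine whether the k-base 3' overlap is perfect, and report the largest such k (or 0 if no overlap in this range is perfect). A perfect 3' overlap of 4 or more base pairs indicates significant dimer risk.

Last 8 bases (5'→3') — forward …GAGTCGGG, reverse …TGATGCAA.
Reverse complement of the reverse primer's last 8 bases: TTGCATCA; its first k bases are the reverse complement of the reverse primer's last k bases, so a perfect k-base overlap needs the forward primer's last k bases to equal them.
Comparing (forward last k vs required): k=1: G vs T ✗; k=2: GG vs TT ✗; k=3: GGG vs TTG ✗; k=4: CGGG vs TTGC ✗; k=5: TCGGG vs TTGCA ✗; k=6: GTCGGG vs TTGCAT ✗; k=7: AGTCGGG vs TTGCATC ✗; k=8: GAGTCGGG vs TTGCATCA ✗.
No overlap length from 1 to 8 is perfect, so the longest perfect 3' overlap is 0.

Longest perfect overlap: 0 complementary base pairs; below the dimer-risk threshold (threshold 4).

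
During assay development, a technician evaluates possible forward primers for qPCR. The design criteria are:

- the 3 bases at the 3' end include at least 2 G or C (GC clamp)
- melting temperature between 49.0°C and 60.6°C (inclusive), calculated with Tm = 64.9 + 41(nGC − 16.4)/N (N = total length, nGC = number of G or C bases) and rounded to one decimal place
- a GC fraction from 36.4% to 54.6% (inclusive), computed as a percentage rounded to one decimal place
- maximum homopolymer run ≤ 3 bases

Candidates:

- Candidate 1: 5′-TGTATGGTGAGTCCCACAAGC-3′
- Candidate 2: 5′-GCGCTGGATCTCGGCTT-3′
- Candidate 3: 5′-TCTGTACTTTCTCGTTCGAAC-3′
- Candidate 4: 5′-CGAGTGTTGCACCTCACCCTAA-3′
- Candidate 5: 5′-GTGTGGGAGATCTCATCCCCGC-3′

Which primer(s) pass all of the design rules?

Candidate 1 (21 nt, A=5 T=5 G=6 C=5): 3' end AGC has 2 G/C ✓; Tm = 64.9 + 41·(11 − 16.4)/21 = 54.4°C ✓; GC 11/21 = 52.4% ✓; longest run = 3 ✓ — passes.
Candidate 2 (17 nt, A=1 T=5 G=6 C=5): 3' end CTT has 1 G/C, need ≥2 ✗; Tm = 64.9 + 41·(11 − 16.4)/17 = 51.9°C ✓; GC 11/17 = 64.7%, outside 36.4–54.6% ✗; longest run = 2 ✓ — fails.
Candidate 3 (21 nt, A=3 T=9 G=3 C=6): 3' end AAC has 1 G/C, need ≥2 ✗; Tm = 64.9 + 41·(9 − 16.4)/21 = 50.5°C ✓; GC 9/21 = 42.9% ✓; longest run = 3 ✓ — fails.
Candidate 4 (22 nt, A=5 T=5 G=4 C=8): 3' end TAA has 0 G/C, need ≥2 ✗; Tm = 64.9 + 41·(12 − 16.4)/22 = 56.7°C ✓; GC 12/22 = 54.5% ✓; longest run = 3 ✓ — fails.
Candidate 5 (22 nt, A=3 T=5 G=7 C=7): 3' end CGC has 3 G/C ✓; Tm = 64.9 + 41·(14 − 16.4)/22 = 60.4°C ✓; GC 14/22 = 63.6%, outside 36.4–54.6% ✗; longest run = 4, exceeds 3 ✗ — fails.

Candidate 1 only.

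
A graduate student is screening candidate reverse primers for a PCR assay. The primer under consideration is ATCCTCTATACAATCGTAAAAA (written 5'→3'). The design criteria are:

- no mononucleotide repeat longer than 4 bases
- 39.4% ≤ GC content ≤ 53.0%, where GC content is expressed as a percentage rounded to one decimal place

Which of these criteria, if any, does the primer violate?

Base counts: A=10, T=6, G=1, C=5 (length 22).
homopolymer run: longest run = 5, exceeds 4 ✗
GC content: GC 6/22 = 27.3%, outside 39.4–53.0% ✗

Fails: homopolymer run, GC content.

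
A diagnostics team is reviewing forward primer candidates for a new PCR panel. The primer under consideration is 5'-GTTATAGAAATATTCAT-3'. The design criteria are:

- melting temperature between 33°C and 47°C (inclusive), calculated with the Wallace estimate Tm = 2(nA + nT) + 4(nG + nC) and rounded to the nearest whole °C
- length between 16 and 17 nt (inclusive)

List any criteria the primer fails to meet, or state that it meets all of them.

Meets all criteria.

Base counts: A=7, T=7, G=2, C=1 (length 17).
Tm: Tm = 2·14 + 4·3 = 40°C ✓
length: length 17 ✓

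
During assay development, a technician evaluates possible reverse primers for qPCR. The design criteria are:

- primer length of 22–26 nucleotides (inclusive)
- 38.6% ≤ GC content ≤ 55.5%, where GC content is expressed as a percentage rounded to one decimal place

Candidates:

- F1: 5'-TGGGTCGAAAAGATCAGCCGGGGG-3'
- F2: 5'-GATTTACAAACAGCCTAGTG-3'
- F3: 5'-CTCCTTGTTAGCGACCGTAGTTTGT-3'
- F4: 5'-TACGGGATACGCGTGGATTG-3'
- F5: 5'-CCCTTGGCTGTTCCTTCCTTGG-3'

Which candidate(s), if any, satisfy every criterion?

F3 only.

F1 (24 nt, A=6 T=3 G=11 C=4): length 24 ✓; GC 15/24 = 62.5%, outside 38.6–55.5% ✗ — fails.
F2 (20 nt, A=7 T=5 G=4 C=4): length 20, outside 22–26 ✗; GC 8/20 = 40.0% ✓ — fails.
F3 (25 nt, A=3 T=10 G=6 C=6): length 25 ✓; GC 12/25 = 48.0% ✓ — passes.
F4 (20 nt, A=4 T=5 G=8 C=3): length 20, outside 22–26 ✗; GC 11/20 = 55.0% ✓ — fails.
F5 (22 nt, A=0 T=9 G=5 C=8): length 22 ✓; GC 13/22 = 59.1%, outside 38.6–55.5% ✗ — fails.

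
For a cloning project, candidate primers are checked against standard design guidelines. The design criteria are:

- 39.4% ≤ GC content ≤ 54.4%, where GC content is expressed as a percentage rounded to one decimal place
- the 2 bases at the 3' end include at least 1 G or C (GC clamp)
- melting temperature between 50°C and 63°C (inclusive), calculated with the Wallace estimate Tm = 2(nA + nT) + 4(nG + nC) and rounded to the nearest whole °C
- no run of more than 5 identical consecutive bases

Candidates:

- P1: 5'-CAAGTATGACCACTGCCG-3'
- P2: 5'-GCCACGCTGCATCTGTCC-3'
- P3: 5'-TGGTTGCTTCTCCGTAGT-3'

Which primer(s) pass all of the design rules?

P1 (18 nt, A=5 T=3 G=4 C=6): GC 10/18 = 55.6%, outside 39.4–54.4% ✗; 3' end CG has 2 G/C ✓; Tm = 2·8 + 4·10 = 56°C ✓; longest run = 2 ✓ — fails.
P2 (18 nt, A=2 T=4 G=4 C=8): GC 12/18 = 66.7%, outside 39.4–54.4% ✗; 3' end CC has 2 G/C ✓; Tm = 2·6 + 4·12 = 60°C ✓; longest run = 2 ✓ — fails.
P3 (18 nt, A=1 T=8 G=5 C=4): GC 9/18 = 50.0% ✓; 3' end GT has 1 G/C ✓; Tm = 2·9 + 4·9 = 54°C ✓; longest run = 2 ✓ — passes.

P3 only.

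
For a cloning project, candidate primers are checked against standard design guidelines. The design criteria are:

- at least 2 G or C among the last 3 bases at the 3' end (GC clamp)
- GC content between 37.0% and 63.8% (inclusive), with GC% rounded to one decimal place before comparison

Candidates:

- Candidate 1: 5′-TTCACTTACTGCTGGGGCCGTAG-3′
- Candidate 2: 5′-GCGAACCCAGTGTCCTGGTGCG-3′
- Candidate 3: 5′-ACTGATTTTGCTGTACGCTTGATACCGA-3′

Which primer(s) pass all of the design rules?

Candidate 1 (23 nt, A=3 T=7 G=7 C=6): 3' end TAG has 1 G/C, need ≥2 ✗; GC 13/23 = 56.5% ✓ — fails.
Candidate 2 (22 nt, A=3 T=4 G=8 C=7): 3' end GCG has 3 G/C ✓; GC 15/22 = 68.2%, outside 37.0–63.8% ✗ — fails.
Candidate 3 (28 nt, A=6 T=10 G=6 C=6): 3' end CGA has 2 G/C ✓; GC 12/28 = 42.9% ✓ — passes.

Candidate 3 only.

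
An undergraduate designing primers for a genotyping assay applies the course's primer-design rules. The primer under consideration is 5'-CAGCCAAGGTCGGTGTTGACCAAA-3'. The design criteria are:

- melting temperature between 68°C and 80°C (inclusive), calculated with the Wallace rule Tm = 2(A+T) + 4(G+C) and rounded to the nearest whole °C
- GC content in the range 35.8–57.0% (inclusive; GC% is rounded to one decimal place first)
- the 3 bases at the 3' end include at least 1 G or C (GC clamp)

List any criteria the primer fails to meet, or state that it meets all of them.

Base counts: A=7, T=4, G=7, C=6 (length 24).
Tm: Tm = 2·11 + 4·13 = 74°C ✓
GC content: GC 13/24 = 54.2% ✓
GC clamp: 3' end AAA has 0 G/C, need ≥1 ✗

Fails: GC clamp.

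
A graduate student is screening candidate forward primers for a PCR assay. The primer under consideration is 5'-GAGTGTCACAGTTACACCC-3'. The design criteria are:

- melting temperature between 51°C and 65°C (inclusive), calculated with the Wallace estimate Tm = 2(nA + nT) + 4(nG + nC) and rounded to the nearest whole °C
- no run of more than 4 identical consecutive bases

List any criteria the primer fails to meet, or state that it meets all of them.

Base counts: A=5, T=4, G=4, C=6 (length 19).
Tm: Tm = 2·9 + 4·10 = 58°C ✓
homopolymer run: longest run = 3 ✓

Meets all criteria.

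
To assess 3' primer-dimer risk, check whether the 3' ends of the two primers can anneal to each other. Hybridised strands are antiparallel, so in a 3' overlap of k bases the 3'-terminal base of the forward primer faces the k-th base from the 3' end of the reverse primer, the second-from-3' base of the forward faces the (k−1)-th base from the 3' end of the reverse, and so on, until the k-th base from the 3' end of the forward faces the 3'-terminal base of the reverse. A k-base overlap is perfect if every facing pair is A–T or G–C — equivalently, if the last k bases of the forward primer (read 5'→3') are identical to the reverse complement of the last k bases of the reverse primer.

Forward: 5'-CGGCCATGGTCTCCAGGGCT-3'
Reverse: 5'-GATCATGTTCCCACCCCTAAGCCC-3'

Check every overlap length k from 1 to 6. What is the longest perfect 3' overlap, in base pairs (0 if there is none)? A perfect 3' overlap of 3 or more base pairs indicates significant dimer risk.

Last 6 bases (5'→3') — forward …AGGGCT, reverse …AAGCCC.
Reverse complement of the reverse primer's last 6 bases: GGGCTT; its first k bases are the reverse complement of the reverse primer's last k bases, so a perfect k-base overlap needs the forward primer's last k bases to equal them.
Comparing (forward last k vs required): k=1: T vs G ✗; k=2: CT vs GG ✗; k=3: GCT vs GGG ✗; k=4: GGCT vs GGGC ✗; k=5: GGGCT vs GGGCT ✓; k=6: AGGGCT vs GGGCTT ✗.
Only k = 5 is perfect, so the longest perfect 3' overlap is 5.

Longest perfect overlap: 5 complementary base pairs; significant dimer risk (threshold 3).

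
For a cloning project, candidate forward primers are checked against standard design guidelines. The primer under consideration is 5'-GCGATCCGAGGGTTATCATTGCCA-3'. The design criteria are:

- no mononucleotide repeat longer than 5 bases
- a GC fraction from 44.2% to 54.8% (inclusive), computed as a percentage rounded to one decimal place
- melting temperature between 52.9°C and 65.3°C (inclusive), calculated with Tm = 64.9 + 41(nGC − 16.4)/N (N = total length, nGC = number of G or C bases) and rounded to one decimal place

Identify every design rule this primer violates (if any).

Meets all criteria.

Base counts: A=5, T=6, G=7, C=6 (length 24).
homopolymer run: longest run = 3 ✓
GC content: GC 13/24 = 54.2% ✓
Tm: Tm = 64.9 + 41·(13 − 16.4)/24 = 59.1°C ✓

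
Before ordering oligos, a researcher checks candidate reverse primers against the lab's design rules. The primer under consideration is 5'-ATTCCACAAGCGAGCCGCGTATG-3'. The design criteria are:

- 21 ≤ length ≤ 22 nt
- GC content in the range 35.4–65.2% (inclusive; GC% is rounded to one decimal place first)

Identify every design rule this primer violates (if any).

Base counts: A=6, T=4, G=6, C=7 (length 23).
length: length 23, outside 21–22 ✗
GC content: GC 13/23 = 56.5% ✓

Fails: length.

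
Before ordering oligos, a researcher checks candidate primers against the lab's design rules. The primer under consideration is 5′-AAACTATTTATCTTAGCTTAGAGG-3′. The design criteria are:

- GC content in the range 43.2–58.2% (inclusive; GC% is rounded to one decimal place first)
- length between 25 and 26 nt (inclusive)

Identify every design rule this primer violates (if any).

Fails: GC content, length.

Base counts: A=8, T=9, G=4, C=3 (length 24).
GC content: GC 7/24 = 29.2%, outside 43.2–58.2% ✗
length: length 24, outside 25–26 ✗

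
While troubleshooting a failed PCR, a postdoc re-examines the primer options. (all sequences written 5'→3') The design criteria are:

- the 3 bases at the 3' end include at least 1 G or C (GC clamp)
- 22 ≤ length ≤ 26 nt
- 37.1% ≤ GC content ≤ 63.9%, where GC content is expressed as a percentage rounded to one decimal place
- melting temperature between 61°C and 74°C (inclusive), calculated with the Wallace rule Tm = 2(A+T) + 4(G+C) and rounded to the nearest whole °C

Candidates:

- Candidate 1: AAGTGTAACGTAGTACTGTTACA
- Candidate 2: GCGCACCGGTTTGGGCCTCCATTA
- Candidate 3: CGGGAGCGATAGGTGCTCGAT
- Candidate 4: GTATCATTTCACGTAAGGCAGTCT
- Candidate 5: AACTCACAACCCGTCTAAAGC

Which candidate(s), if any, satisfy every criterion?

Candidate 4 only.

Candidate 1 (23 nt, A=8 T=7 G=5 C=3): 3' end ACA has 1 G/C ✓; length 23 ✓; GC 8/23 = 34.8%, outside 37.1–63.9% ✗; Tm = 2·15 + 4·8 = 62°C ✓ — fails.
Candidate 2 (24 nt, A=3 T=6 G=7 C=8): 3' end TTA has 0 G/C, need ≥1 ✗; length 24 ✓; GC 15/24 = 62.5% ✓; Tm = 2·9 + 4·15 = 78°C, outside 61–74°C ✗ — fails.
Candidate 3 (21 nt, A=4 T=4 G=9 C=4): 3' end GAT has 1 G/C ✓; length 21, outside 22–26 ✗; GC 13/21 = 61.9% ✓; Tm = 2·8 + 4·13 = 68°C ✓ — fails.
Candidate 4 (24 nt, A=6 T=8 G=5 C=5): 3' end TCT has 1 G/C ✓; length 24 ✓; GC 10/24 = 41.7% ✓; Tm = 2·14 + 4·10 = 68°C ✓ — passes.
Candidate 5 (21 nt, A=8 T=3 G=2 C=8): 3' end AGC has 2 G/C ✓; length 21, outside 22–26 ✗; GC 10/21 = 47.6% ✓; Tm = 2·11 + 4·10 = 62°C ✓ — fails.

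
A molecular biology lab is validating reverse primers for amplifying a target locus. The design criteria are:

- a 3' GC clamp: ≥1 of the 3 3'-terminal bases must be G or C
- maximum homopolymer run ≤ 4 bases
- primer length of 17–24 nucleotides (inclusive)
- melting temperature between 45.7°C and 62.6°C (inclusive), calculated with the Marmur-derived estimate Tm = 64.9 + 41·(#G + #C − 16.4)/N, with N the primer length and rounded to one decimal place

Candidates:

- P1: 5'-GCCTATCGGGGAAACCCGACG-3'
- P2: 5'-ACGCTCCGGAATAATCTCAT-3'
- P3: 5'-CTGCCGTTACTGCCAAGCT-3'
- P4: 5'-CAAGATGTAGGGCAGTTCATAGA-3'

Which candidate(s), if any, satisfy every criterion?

P1 (21 nt, A=5 T=2 G=7 C=7): 3' end ACG has 2 G/C ✓; longest run = 4 ✓; length 21 ✓; Tm = 64.9 + 41·(14 − 16.4)/21 = 60.2°C ✓ — passes.
P2 (20 nt, A=6 T=5 G=3 C=6): 3' end CAT has 1 G/C ✓; longest run = 2 ✓; length 20 ✓; Tm = 64.9 + 41·(9 − 16.4)/20 = 49.7°C ✓ — passes.
P3 (19 nt, A=3 T=5 G=4 C=7): 3' end GCT has 2 G/C ✓; longest run = 2 ✓; length 19 ✓; Tm = 64.9 + 41·(11 − 16.4)/19 = 53.2°C ✓ — passes.
P4 (23 nt, A=8 T=5 G=7 C=3): 3' end AGA has 1 G/C ✓; longest run = 3 ✓; length 23 ✓; Tm = 64.9 + 41·(10 − 16.4)/23 = 53.5°C ✓ — passes.

P1, P2, P3 and P4.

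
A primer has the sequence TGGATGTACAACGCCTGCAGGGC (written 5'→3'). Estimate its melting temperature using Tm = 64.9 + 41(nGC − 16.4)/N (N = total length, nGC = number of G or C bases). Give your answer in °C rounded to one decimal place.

60.6°C

Base counts: A=5, T=4, G=8, C=6; G+C = 14, N = 23.
Tm = 64.9 + 41·(14 − 16.4)/23 = 64.9 + -98.40/23 = 60.6°C.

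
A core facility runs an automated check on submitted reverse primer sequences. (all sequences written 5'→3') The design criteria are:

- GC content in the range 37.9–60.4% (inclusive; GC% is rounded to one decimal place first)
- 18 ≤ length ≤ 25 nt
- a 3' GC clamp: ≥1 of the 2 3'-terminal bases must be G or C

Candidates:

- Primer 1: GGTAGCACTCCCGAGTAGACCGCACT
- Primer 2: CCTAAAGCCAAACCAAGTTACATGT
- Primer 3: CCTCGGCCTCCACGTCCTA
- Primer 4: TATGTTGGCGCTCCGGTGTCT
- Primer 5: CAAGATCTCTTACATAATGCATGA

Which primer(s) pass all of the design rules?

Primer 2 and Primer 4.

Primer 1 (26 nt, A=6 T=4 G=7 C=9): GC 16/26 = 61.5%, outside 37.9–60.4% ✗; length 26, outside 18–25 ✗; 3' end CT has 1 G/C ✓ — fails.
Primer 2 (25 nt, A=10 T=5 G=3 C=7): GC 10/25 = 40.0% ✓; length 25 ✓; 3' end GT has 1 G/C ✓ — passes.
Primer 3 (19 nt, A=2 T=4 G=3 C=10): GC 13/19 = 68.4%, outside 37.9–60.4% ✗; length 19 ✓; 3' end TA has 0 G/C, need ≥1 ✗ — fails.
Primer 4 (21 nt, A=1 T=8 G=7 C=5): GC 12/21 = 57.1% ✓; length 21 ✓; 3' end CT has 1 G/C ✓ — passes.
Primer 5 (24 nt, A=9 T=7 G=3 C=5): GC 8/24 = 33.3%, outside 37.9–60.4% ✗; length 24 ✓; 3' end GA has 1 G/C ✓ — fails.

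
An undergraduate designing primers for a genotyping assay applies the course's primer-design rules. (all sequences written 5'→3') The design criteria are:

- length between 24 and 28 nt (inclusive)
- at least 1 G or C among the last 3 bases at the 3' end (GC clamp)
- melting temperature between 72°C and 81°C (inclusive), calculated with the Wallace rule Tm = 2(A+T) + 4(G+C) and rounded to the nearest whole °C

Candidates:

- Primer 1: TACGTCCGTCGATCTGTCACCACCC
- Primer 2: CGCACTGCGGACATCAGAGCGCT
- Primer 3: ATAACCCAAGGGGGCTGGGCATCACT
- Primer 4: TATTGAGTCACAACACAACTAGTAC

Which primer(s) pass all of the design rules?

Primer 1 (25 nt, A=4 T=6 G=4 C=11): length 25 ✓; 3' end CCC has 3 G/C ✓; Tm = 2·10 + 4·15 = 80°C ✓ — passes.
Primer 2 (23 nt, A=5 T=3 G=7 C=8): length 23, outside 24–28 ✗; 3' end GCT has 2 G/C ✓; Tm = 2·8 + 4·15 = 76°C ✓ — fails.
Primer 3 (26 nt, A=7 T=4 G=8 C=7): length 26 ✓; 3' end ACT has 1 G/C ✓; Tm = 2·11 + 4·15 = 82°C, outside 72–81°C ✗ — fails.
Primer 4 (25 nt, A=10 T=6 G=3 C=6): length 25 ✓; 3' end TAC has 1 G/C ✓; Tm = 2·16 + 4·9 = 68°C, outside 72–81°C ✗ — fails.

Primer 1 only.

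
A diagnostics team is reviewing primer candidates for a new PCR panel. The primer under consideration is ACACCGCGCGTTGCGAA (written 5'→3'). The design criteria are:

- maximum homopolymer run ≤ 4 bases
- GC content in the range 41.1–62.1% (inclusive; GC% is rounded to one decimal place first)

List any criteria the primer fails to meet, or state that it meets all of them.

Base counts: A=4, T=2, G=5, C=6 (length 17).
homopolymer run: longest run = 2 ✓
GC content: GC 11/17 = 64.7%, outside 41.1–62.1% ✗

Fails: GC content.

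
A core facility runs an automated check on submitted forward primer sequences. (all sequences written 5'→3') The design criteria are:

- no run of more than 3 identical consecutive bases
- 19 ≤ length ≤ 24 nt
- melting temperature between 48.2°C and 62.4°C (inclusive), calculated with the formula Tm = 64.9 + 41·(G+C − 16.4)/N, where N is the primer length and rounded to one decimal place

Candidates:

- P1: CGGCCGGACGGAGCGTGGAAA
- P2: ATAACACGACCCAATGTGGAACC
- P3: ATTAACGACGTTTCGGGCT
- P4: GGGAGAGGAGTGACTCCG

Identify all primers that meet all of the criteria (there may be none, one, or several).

P1 (21 nt, A=5 T=1 G=10 C=5): longest run = 3 ✓; length 21 ✓; Tm = 64.9 + 41·(15 − 16.4)/21 = 62.2°C ✓ — passes.
P2 (23 nt, A=9 T=3 G=4 C=7): longest run = 3 ✓; length 23 ✓; Tm = 64.9 + 41·(11 − 16.4)/23 = 55.3°C ✓ — passes.
P3 (19 nt, A=4 T=6 G=5 C=4): longest run = 3 ✓; length 19 ✓; Tm = 64.9 + 41·(9 − 16.4)/19 = 48.9°C ✓ — passes.
P4 (18 nt, A=4 T=2 G=9 C=3): longest run = 3 ✓; length 18, outside 19–24 ✗; Tm = 64.9 + 41·(12 − 16.4)/18 = 54.9°C ✓ — fails.

P1, P2 and P3.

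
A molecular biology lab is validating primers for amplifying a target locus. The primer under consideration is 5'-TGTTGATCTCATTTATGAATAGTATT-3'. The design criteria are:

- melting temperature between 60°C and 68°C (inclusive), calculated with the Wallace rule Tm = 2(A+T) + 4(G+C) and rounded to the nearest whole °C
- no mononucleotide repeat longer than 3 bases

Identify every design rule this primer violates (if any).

Base counts: A=7, T=13, G=4, C=2 (length 26).
Tm: Tm = 2·20 + 4·6 = 64°C ✓
homopolymer run: longest run = 3 ✓

Meets all criteria.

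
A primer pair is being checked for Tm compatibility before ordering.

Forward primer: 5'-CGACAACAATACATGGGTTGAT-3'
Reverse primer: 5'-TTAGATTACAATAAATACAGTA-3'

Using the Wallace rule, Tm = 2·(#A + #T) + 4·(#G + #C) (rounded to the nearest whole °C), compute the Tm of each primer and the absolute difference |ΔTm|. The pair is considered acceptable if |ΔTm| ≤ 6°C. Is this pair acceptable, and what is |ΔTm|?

Forward: A=8 T=5 G=5 C=4 → Tm = 2·13 + 4·9 = 62°C.
Reverse: A=11 T=7 G=2 C=2 → Tm = 2·18 + 4·4 = 52°C.
|ΔTm| = |62 − 52| = 10°C, > 6°C.

|ΔTm| = 10°C; the pair is not acceptable.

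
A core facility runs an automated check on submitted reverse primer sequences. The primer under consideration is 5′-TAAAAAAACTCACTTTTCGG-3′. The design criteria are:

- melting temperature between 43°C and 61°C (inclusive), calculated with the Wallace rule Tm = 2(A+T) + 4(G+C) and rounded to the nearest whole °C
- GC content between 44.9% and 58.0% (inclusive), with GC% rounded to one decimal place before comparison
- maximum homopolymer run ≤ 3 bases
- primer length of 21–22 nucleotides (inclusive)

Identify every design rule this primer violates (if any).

Fails: GC content, homopolymer run, length.

Base counts: A=8, T=6, G=2, C=4 (length 20).
Tm: Tm = 2·14 + 4·6 = 52°C ✓
GC content: GC 6/20 = 30.0%, outside 44.9–58.0% ✗
homopolymer run: longest run = 7, exceeds 3 ✗
length: length 20, outside 21–22 ✗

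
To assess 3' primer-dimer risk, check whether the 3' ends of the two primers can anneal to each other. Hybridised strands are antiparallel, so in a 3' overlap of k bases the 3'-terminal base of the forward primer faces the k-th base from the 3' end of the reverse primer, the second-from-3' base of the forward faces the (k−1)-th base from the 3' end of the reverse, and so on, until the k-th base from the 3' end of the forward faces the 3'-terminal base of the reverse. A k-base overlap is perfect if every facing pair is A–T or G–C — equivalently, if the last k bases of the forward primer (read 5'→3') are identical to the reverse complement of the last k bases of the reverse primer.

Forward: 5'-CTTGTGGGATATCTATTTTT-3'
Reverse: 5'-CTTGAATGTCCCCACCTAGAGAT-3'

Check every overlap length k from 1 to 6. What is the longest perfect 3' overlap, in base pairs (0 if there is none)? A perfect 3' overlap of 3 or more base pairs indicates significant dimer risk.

Longest perfect overlap: 0 complementary base pairs; below the dimer-risk threshold (threshold 3).

Last 6 bases (5'→3') — forward …ATTTTT, reverse …AGAGAT.
Reverse complement of the reverse primer's last 6 bases: ATCTCT; its first k bases are the reverse complement of the reverse primer's last k bases, so a perfect k-base overlap needs the forward primer's last k bases to equal them.
Comparing (forward last k vs required): k=1: T vs A ✗; k=2: TT vs AT ✗; k=3: TTT vs ATC ✗; k=4: TTTT vs ATCT ✗; k=5: TTTTT vs ATCTC ✗; k=6: ATTTTT vs ATCTCT ✗.
No overlap length from 1 to 6 is perfect, so the longest perfect 3' overlap is 0.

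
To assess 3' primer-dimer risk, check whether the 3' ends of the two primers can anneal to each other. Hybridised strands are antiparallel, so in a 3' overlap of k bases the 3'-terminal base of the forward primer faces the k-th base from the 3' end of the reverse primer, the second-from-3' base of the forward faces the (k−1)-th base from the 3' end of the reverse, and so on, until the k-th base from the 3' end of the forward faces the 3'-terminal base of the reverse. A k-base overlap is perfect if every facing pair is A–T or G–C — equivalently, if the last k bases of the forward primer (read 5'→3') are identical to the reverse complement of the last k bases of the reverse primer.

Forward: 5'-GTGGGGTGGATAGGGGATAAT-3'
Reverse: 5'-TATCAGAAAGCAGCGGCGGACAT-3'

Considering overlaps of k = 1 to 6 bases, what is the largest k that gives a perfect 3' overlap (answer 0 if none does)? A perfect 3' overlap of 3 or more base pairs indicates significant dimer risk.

Last 6 bases (5'→3') — forward …GATAAT, reverse …GGACAT.
Reverse complement of the reverse primer's last 6 bases: ATGTCC; its first k bases are the reverse complement of the reverse primer's last k bases, so a perfect k-base overlap needs the forward primer's last k bases to equal them.
Comparing (forward last k vs required): k=1: T vs A ✗; k=2: AT vs AT ✓; k=3: AAT vs ATG ✗; k=4: TAAT vs ATGT ✗; k=5: ATAAT vs ATGTC ✗; k=6: GATAAT vs ATGTCC ✗.
Only k = 2 is perfect, so the longest perfect 3' overlap is 2.

Longest perfect overlap: 2 complementary base pairs; below the dimer-risk threshold (threshold 3).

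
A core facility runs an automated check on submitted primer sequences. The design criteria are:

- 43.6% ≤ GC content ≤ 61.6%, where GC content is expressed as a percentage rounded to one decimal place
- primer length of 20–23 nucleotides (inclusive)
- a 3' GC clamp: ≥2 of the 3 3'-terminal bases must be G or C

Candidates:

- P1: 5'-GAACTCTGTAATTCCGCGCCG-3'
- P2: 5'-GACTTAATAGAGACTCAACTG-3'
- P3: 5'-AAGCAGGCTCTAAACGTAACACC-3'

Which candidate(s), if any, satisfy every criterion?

P1 (21 nt, A=4 T=5 G=5 C=7): GC 12/21 = 57.1% ✓; length 21 ✓; 3' end CCG has 3 G/C ✓ — passes.
P2 (21 nt, A=8 T=5 G=4 C=4): GC 8/21 = 38.1%, outside 43.6–61.6% ✗; length 21 ✓; 3' end CTG has 2 G/C ✓ — fails.
P3 (23 nt, A=9 T=3 G=4 C=7): GC 11/23 = 47.8% ✓; length 23 ✓; 3' end ACC has 2 G/C ✓ — passes.

P1 and P3.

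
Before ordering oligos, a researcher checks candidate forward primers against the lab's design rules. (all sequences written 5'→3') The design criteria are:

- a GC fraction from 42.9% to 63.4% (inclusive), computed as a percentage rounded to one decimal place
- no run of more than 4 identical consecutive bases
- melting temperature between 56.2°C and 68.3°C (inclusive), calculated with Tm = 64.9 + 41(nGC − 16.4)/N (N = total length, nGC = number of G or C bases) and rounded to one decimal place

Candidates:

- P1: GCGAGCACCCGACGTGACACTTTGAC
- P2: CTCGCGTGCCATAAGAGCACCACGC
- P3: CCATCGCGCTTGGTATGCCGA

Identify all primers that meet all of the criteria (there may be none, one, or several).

P1 (26 nt, A=6 T=4 G=7 C=9): GC 16/26 = 61.5% ✓; longest run = 3 ✓; Tm = 64.9 + 41·(16 − 16.4)/26 = 64.3°C ✓ — passes.
P2 (25 nt, A=6 T=3 G=6 C=10): GC 16/25 = 64.0%, outside 42.9–63.4% ✗; longest run = 2 ✓; Tm = 64.9 + 41·(16 − 16.4)/25 = 64.2°C ✓ — fails.
P3 (21 nt, A=3 T=5 G=6 C=7): GC 13/21 = 61.9% ✓; longest run = 2 ✓; Tm = 64.9 + 41·(13 − 16.4)/21 = 58.3°C ✓ — passes.

P1 and P3.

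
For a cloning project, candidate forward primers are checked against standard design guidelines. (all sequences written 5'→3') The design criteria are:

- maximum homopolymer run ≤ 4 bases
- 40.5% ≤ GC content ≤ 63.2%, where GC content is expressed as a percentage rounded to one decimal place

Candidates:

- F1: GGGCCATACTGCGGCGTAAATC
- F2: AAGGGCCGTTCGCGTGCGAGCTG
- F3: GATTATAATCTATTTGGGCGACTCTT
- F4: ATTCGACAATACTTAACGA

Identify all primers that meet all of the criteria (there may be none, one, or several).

F1 only.

F1 (22 nt, A=5 T=4 G=7 C=6): longest run = 3 ✓; GC 13/22 = 59.1% ✓ — passes.
F2 (23 nt, A=3 T=4 G=10 C=6): longest run = 3 ✓; GC 16/23 = 69.6%, outside 40.5–63.2% ✗ — fails.
F3 (26 nt, A=6 T=11 G=5 C=4): longest run = 3 ✓; GC 9/26 = 34.6%, outside 40.5–63.2% ✗ — fails.
F4 (19 nt, A=8 T=5 G=2 C=4): longest run = 2 ✓; GC 6/19 = 31.6%, outside 40.5–63.2% ✗ — fails.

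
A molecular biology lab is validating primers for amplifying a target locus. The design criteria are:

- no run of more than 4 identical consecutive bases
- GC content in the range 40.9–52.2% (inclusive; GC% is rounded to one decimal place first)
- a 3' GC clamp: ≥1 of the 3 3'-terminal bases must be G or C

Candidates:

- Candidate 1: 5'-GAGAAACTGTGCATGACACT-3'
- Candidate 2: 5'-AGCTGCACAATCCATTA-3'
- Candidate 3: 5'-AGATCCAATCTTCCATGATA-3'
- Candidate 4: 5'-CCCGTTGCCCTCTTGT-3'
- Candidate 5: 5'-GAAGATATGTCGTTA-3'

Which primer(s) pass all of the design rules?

Candidate 1 (20 nt, A=7 T=4 G=5 C=4): longest run = 3 ✓; GC 9/20 = 45.0% ✓; 3' end ACT has 1 G/C ✓ — passes.
Candidate 2 (17 nt, A=6 T=4 G=2 C=5): longest run = 2 ✓; GC 7/17 = 41.2% ✓; 3' end TTA has 0 G/C, need ≥1 ✗ — fails.
Candidate 3 (20 nt, A=7 T=6 G=2 C=5): longest run = 2 ✓; GC 7/20 = 35.0%, outside 40.9–52.2% ✗; 3' end ATA has 0 G/C, need ≥1 ✗ — fails.
Candidate 4 (16 nt, A=0 T=6 G=3 C=7): longest run = 3 ✓; GC 10/16 = 62.5%, outside 40.9–52.2% ✗; 3' end TGT has 1 G/C ✓ — fails.
Candidate 5 (15 nt, A=5 T=5 G=4 C=1): longest run = 2 ✓; GC 5/15 = 33.3%, outside 40.9–52.2% ✗; 3' end TTA has 0 G/C, need ≥1 ✗ — fails.

Candidate 1 only.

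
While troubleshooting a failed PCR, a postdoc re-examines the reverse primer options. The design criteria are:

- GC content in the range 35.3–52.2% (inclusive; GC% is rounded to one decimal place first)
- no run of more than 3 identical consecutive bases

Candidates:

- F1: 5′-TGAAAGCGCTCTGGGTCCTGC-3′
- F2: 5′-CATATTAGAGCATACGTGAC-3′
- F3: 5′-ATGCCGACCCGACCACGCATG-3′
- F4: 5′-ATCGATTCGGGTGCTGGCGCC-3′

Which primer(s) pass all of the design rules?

F2 only.

F1 (21 nt, A=3 T=5 G=7 C=6): GC 13/21 = 61.9%, outside 35.3–52.2% ✗; longest run = 3 ✓ — fails.
F2 (20 nt, A=7 T=5 G=4 C=4): GC 8/20 = 40.0% ✓; longest run = 2 ✓ — passes.
F3 (21 nt, A=5 T=2 G=5 C=9): GC 14/21 = 66.7%, outside 35.3–52.2% ✗; longest run = 3 ✓ — fails.
F4 (21 nt, A=2 T=5 G=8 C=6): GC 14/21 = 66.7%, outside 35.3–52.2% ✗; longest run = 3 ✓ — fails.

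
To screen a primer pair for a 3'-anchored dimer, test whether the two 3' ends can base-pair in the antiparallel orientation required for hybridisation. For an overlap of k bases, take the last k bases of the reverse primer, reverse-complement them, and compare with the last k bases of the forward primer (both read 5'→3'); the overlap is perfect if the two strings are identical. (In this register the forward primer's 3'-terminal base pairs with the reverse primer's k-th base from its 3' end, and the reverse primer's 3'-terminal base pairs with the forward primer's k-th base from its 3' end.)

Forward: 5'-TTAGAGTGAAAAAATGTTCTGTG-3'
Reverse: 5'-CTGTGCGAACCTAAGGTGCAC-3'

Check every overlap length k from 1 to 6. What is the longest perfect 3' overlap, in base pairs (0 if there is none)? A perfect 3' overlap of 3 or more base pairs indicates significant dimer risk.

Last 6 bases (5'→3') — forward …TCTGTG, reverse …GTGCAC.
Reverse complement of the reverse primer's last 6 bases: GTGCAC; its first k bases are the reverse complement of the reverse primer's last k bases, so a perfect k-base overlap needs the forward primer's last k bases to equal them.
Comparing (forward last k vs required): k=1: G vs G ✓; k=2: TG vs GT ✗; k=3: GTG vs GTG ✓; k=4: TGTG vs GTGC ✗; k=5: CTGTG vs GTGCA ✗; k=6: TCTGTG vs GTGCAC ✗.
Perfect overlaps at k = 1, 3; the largest is 3.

Longest perfect overlap: 3 complementary base pairs; significant dimer risk (threshold 3).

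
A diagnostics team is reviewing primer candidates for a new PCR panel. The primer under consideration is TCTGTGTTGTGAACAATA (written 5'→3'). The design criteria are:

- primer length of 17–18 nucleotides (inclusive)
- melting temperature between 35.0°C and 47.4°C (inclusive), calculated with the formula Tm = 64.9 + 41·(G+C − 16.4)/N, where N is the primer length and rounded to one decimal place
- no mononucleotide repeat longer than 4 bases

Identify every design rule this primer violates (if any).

Meets all criteria.

Base counts: A=5, T=7, G=4, C=2 (length 18).
length: length 18 ✓
Tm: Tm = 64.9 + 41·(6 − 16.4)/18 = 41.2°C ✓
homopolymer run: longest run = 2 ✓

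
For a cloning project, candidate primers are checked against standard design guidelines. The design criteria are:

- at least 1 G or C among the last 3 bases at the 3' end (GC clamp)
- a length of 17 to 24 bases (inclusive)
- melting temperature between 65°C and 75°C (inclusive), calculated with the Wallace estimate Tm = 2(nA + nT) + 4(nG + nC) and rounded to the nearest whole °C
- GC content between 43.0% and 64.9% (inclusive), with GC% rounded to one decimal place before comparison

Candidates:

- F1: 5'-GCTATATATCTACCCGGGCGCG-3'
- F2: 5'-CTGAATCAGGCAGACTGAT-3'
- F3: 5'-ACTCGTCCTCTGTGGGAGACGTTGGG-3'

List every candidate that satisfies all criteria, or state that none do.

F1 (22 nt, A=4 T=5 G=6 C=7): 3' end GCG has 3 G/C ✓; length 22 ✓; Tm = 2·9 + 4·13 = 70°C ✓; GC 13/22 = 59.1% ✓ — passes.
F2 (19 nt, A=6 T=4 G=5 C=4): 3' end GAT has 1 G/C ✓; length 19 ✓; Tm = 2·10 + 4·9 = 56°C, outside 65–75°C ✗; GC 9/19 = 47.4% ✓ — fails.
F3 (26 nt, A=3 T=7 G=10 C=6): 3' end GGG has 3 G/C ✓; length 26, outside 17–24 ✗; Tm = 2·10 + 4·16 = 84°C, outside 65–75°C ✗; GC 16/26 = 61.5% ✓ — fails.

F1 only.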